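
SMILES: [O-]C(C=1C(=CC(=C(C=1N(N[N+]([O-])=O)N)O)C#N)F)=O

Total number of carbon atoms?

The symbol for carbon appears 8 times in the SMILES.

8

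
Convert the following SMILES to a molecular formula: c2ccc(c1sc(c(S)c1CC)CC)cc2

C14H16S2

Heavy atoms from the SMILES: 14 C, 2 S.
Implicit hydrogens by atom environment:
  5 × C (aromatic): 1 H each → 5
  5 × C (aromatic): no H
  2 × C: 3 H each → 6
  2 × C: 2 H each → 4
  1 × S: 1 H
  1 × S (aromatic): no H
  Total hydrogens = 16.
Molecular formula: C14H16S2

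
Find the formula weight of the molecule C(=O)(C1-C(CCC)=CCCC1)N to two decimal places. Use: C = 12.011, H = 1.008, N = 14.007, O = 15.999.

Molecular formula: C10H17NO.
M = 10×12.011 + 17×1.008 + 1×14.007 + 1×15.999 = 167.25 g/mol.

167.25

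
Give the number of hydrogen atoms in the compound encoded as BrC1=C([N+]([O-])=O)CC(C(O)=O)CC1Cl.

7

Hydrogens are implicit in SMILES; fill each atom to its normal valence:
  3 × C: no H
  2 × C: 2 H each → 4
  2 × C: 1 H each → 2
  2 × O: no H
  1 × Br: no H
  1 × Cl: no H
  1 × N (charge +1): no H
  1 × O: 1 H
  1 × O (charge -1): no H
  Total hydrogens = 7.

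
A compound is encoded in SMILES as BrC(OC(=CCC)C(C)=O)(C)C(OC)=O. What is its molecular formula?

Heavy atoms from the SMILES: 1 Br, 10 C, 4 O.
Implicit hydrogens by atom environment:
  4 × C: 3 H each → 12
  4 × C: no H
  4 × O: no H
  1 × Br: no H
  1 × C: 2 H
  1 × C: 1 H
  Total hydrogens = 15.
Molecular formula: C10H15BrO4

C10H15BrO4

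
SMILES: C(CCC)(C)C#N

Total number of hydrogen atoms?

Hydrogens are implicit in SMILES; fill each atom to its normal valence:
  2 × C: 3 H each → 6
  2 × C: 2 H each → 4
  1 × C: 1 H
  1 × C: no H
  1 × N: no H
  Total hydrogens = 11.

11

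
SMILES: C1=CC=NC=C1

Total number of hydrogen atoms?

5

Hydrogens are implicit in SMILES; fill each atom to its normal valence:
  5 × C (aromatic): 1 H each → 5
  1 × N (aromatic): no H
  Total hydrogens = 5.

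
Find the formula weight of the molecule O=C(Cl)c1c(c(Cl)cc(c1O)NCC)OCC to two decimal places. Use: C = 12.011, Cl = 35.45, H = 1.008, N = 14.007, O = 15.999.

278.13

Molecular formula: C11H13Cl2NO3.
M = 11×12.011 + 2×35.45 + 13×1.008 + 1×14.007 + 3×15.999 = 278.13 g/mol.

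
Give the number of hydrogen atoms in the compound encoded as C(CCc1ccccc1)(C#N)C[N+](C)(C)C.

Hydrogens are implicit in SMILES; fill each atom to its normal valence:
  5 × C (aromatic): 1 H each → 5
  3 × C: 3 H each → 9
  3 × C: 2 H each → 6
  1 × C: 1 H
  1 × C: no H
  1 × C (aromatic): no H
  1 × N: no H
  1 × N (charge +1): no H
  Total hydrogens = 21.

21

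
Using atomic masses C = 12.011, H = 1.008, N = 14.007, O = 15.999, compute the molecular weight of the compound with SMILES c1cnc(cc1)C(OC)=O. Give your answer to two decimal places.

137.14

Molecular formula: C7H7NO2.
M = 7×12.011 + 7×1.008 + 1×14.007 + 2×15.999 = 137.14 g/mol.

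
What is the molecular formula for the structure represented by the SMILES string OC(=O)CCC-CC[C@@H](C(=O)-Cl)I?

C8H12ClIO3

Heavy atoms from the SMILES: 8 C, 1 Cl, 1 I, 3 O.
Implicit hydrogens by atom environment:
  5 × C: 2 H each → 10
  2 × C: no H
  2 × O: no H
  1 × C: 1 H
  1 × Cl: no H
  1 × I: no H
  1 × O: 1 H
  Total hydrogens = 12.
Molecular formula: C8H12ClIO3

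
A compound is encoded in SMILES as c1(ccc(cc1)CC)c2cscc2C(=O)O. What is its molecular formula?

Heavy atoms from the SMILES: 13 C, 2 O, 1 S.
Implicit hydrogens by atom environment:
  6 × C (aromatic): 1 H each → 6
  4 × C (aromatic): no H
  1 × C: 3 H
  1 × C: 2 H
  1 × C: no H
  1 × O: 1 H
  1 × O: no H
  1 × S (aromatic): no H
  Total hydrogens = 12.
Molecular formula: C13H12O2S

C13H12O2S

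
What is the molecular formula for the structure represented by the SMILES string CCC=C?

C4H8

Heavy atoms from the SMILES: 4 C.
Implicit hydrogens by atom environment:
  2 × C: 2 H each → 4
  1 × C: 3 H
  1 × C: 1 H
  Total hydrogens = 8.
Molecular formula: C4H8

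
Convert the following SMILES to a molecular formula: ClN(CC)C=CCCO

Heavy atoms from the SMILES: 6 C, 1 Cl, 1 N, 1 O.
Implicit hydrogens by atom environment:
  3 × C: 2 H each → 6
  2 × C: 1 H each → 2
  1 × C: 3 H
  1 × Cl: no H
  1 × N: no H
  1 × O: 1 H
  Total hydrogens = 12.
Molecular formula: C6H12ClNO

C6H12ClNO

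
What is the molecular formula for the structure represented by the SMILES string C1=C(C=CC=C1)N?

C6H7N

Heavy atoms from the SMILES: 6 C, 1 N.
Implicit hydrogens by atom environment:
  5 × C (aromatic): 1 H each → 5
  1 × C (aromatic): no H
  1 × N: 2 H
  Total hydrogens = 7.
Molecular formula: C6H7N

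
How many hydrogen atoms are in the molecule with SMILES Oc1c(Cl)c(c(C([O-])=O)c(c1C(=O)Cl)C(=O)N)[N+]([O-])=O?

3

Hydrogens are implicit in SMILES; fill each atom to its normal valence:
  6 × C (aromatic): no H
  4 × O: no H
  3 × C: no H
  2 × Cl: no H
  2 × O (charge -1): no H
  1 × N: 2 H
  1 × N (charge +1): no H
  1 × O: 1 H
  Total hydrogens = 3.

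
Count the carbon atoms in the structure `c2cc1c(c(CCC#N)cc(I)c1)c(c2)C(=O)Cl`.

14

The symbol for carbon appears 14 times in the SMILES. Lowercase c denotes aromatic carbon and counts toward C.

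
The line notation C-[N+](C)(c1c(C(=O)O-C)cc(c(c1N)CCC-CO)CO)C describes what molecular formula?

Heavy atoms from the SMILES: 16 C, 2 N, 4 O.
Implicit hydrogens by atom environment:
  5 × C: 2 H each → 10
  5 × C (aromatic): no H
  4 × C: 3 H each → 12
  2 × O: 1 H each → 2
  2 × O: no H
  1 × C (aromatic): 1 H
  1 × C: no H
  1 × N: 2 H
  1 × N (charge +1): no H
  Total hydrogens = 27.
Net charge +1.
Molecular formula: C16H27N2O4+

C16H27N2O4+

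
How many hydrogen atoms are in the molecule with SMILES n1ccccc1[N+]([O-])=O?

Hydrogens are implicit in SMILES; fill each atom to its normal valence:
  4 × C (aromatic): 1 H each → 4
  1 × C (aromatic): no H
  1 × N (aromatic): no H
  1 × N (charge +1): no H
  1 × O: no H
  1 × O (charge -1): no H
  Total hydrogens = 4.

4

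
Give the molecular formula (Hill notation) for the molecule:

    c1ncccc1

C5H5N

Heavy atoms from the SMILES: 5 C, 1 N.
Implicit hydrogens by atom environment:
  5 × C (aromatic): 1 H each → 5
  1 × N (aromatic): no H
  Total hydrogens = 5.
Molecular formula: C5H5N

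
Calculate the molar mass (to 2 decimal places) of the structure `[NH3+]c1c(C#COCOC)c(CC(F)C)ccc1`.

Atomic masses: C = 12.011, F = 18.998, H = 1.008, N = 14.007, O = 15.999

Molecular formula: C13H17FNO2+.
M = 13×12.011 + 1×18.998 + 17×1.008 + 1×14.007 + 2×15.999 = 238.28 g/mol.

238.28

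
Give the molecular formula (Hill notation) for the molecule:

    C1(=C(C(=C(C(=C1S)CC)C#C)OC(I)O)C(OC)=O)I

Heavy atoms from the SMILES: 13 C, 2 I, 4 O, 1 S.
Implicit hydrogens by atom environment:
  6 × C (aromatic): no H
  3 × O: no H
  2 × C: 3 H each → 6
  2 × C: 1 H each → 2
  2 × C: no H
  2 × I: no H
  1 × C: 2 H
  1 × O: 1 H
  1 × S: 1 H
  Total hydrogens = 12.
Molecular formula: C13H12I2O4S

C13H12I2O4S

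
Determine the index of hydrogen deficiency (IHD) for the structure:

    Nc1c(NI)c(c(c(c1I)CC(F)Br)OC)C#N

6

Molecular formula from the SMILES: C10H9BrFI2N3O.
DoU = (2C + 2 + N − H − X)/2 = (2·10 + 2 + 3 − 9 − 4)/2 = 12/2 = 6.
(Structurally: 1 ring(s) + 5 π bond(s) = 6.)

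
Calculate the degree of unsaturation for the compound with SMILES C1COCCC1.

1

Molecular formula from the SMILES: C5H10O.
DoU = (2C + 2 + N − H − X)/2 = (2·5 + 2 + 0 − 10 − 0)/2 = 2/2 = 1.
(Structurally: 1 ring(s) + 0 π bond(s) = 1.)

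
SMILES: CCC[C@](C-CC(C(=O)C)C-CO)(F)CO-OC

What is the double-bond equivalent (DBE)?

1

Molecular formula from the SMILES: C13H25FO4.
DoU = (2C + 2 + N − H − X)/2 = (2·13 + 2 + 0 − 25 − 1)/2 = 2/2 = 1.
(Structurally: 0 ring(s) + 1 π bond(s) = 1.)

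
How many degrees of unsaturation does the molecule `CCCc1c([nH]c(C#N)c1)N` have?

Molecular formula from the SMILES: C8H11N3.
DoU = (2C + 2 + N − H − X)/2 = (2·8 + 2 + 3 − 11 − 0)/2 = 10/2 = 5.
(Structurally: 1 ring(s) + 4 π bond(s) = 5.)

5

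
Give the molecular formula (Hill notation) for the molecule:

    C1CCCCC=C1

Heavy atoms from the SMILES: 7 C.
Implicit hydrogens by atom environment:
  5 × C: 2 H each → 10
  2 × C: 1 H each → 2
  Total hydrogens = 12.
Molecular formula: C7H12

C7H12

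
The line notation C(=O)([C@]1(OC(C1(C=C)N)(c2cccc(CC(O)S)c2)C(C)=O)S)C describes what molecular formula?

C17H21NO4S2

Heavy atoms from the SMILES: 17 C, 1 N, 4 O, 2 S.
Implicit hydrogens by atom environment:
  5 × C: no H
  4 × C (aromatic): 1 H each → 4
  3 × O: no H
  2 × C: 3 H each → 6
  2 × C: 2 H each → 4
  2 × C: 1 H each → 2
  2 × C (aromatic): no H
  2 × S: 1 H each → 2
  1 × N: 2 H
  1 × O: 1 H
  Total hydrogens = 21.
Molecular formula: C17H21NO4S2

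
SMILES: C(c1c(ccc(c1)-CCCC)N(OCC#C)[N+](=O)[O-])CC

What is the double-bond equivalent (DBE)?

Molecular formula from the SMILES: C16H22N2O3.
DoU = (2C + 2 + N − H − X)/2 = (2·16 + 2 + 2 − 22 − 0)/2 = 14/2 = 7.
(Structurally: 1 ring(s) + 6 π bond(s) = 7.)

7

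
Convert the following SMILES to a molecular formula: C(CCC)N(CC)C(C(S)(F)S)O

Heavy atoms from the SMILES: 8 C, 1 F, 1 N, 1 O, 2 S.
Implicit hydrogens by atom environment:
  4 × C: 2 H each → 8
  2 × C: 3 H each → 6
  2 × S: 1 H each → 2
  1 × C: 1 H
  1 × C: no H
  1 × F: no H
  1 × N: no H
  1 × O: 1 H
  Total hydrogens = 18.
Molecular formula: C8H18FNOS2

C8H18FNOS2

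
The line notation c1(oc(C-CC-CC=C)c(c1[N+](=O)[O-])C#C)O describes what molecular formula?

C12H13NO4

Heavy atoms from the SMILES: 12 C, 1 N, 4 O.
Implicit hydrogens by atom environment:
  5 × C: 2 H each → 10
  4 × C (aromatic): no H
  2 × C: 1 H each → 2
  1 × C: no H
  1 × N (charge +1): no H
  1 × O: 1 H
  1 × O (aromatic): no H
  1 × O: no H
  1 × O (charge -1): no H
  Total hydrogens = 13.
Molecular formula: C12H13NO4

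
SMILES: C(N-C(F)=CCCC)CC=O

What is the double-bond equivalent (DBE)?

Molecular formula from the SMILES: C8H14FNO.
DoU = (2C + 2 + N − H − X)/2 = (2·8 + 2 + 1 − 14 − 1)/2 = 4/2 = 2.
(Structurally: 0 ring(s) + 2 π bond(s) = 2.)

2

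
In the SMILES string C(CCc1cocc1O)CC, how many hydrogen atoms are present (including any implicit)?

14

Hydrogens are implicit in SMILES; fill each atom to its normal valence:
  4 × C: 2 H each → 8
  2 × C (aromatic): 1 H each → 2
  2 × C (aromatic): no H
  1 × C: 3 H
  1 × O: 1 H
  1 × O (aromatic): no H
  Total hydrogens = 14.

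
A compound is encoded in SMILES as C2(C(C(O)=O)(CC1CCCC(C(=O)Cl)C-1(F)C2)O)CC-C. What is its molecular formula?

Heavy atoms from the SMILES: 15 C, 1 Cl, 1 F, 4 O.
Implicit hydrogens by atom environment:
  7 × C: 2 H each → 14
  4 × C: no H
  3 × C: 1 H each → 3
  2 × O: 1 H each → 2
  2 × O: no H
  1 × C: 3 H
  1 × Cl: no H
  1 × F: no H
  Total hydrogens = 22.
Molecular formula: C15H22ClFO4

C15H22ClFO4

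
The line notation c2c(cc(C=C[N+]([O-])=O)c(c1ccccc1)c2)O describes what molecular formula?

Heavy atoms from the SMILES: 14 C, 1 N, 3 O.
Implicit hydrogens by atom environment:
  8 × C (aromatic): 1 H each → 8
  4 × C (aromatic): no H
  2 × C: 1 H each → 2
  1 × N (charge +1): no H
  1 × O: 1 H
  1 × O: no H
  1 × O (charge -1): no H
  Total hydrogens = 11.
Molecular formula: C14H11NO3

C14H11NO3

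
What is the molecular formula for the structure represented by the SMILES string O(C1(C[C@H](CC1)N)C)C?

C7H15NO

Heavy atoms from the SMILES: 7 C, 1 N, 1 O.
Implicit hydrogens by atom environment:
  3 × C: 2 H each → 6
  2 × C: 3 H each → 6
  1 × C: 1 H
  1 × C: no H
  1 × N: 2 H
  1 × O: no H
  Total hydrogens = 15.
Molecular formula: C7H15NO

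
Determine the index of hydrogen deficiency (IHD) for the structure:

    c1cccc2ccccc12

Molecular formula from the SMILES: C10H8.
DoU = (2C + 2 + N − H − X)/2 = (2·10 + 2 + 0 − 8 − 0)/2 = 14/2 = 7.
(Structurally: 2 ring(s) + 5 π bond(s) = 7.)

7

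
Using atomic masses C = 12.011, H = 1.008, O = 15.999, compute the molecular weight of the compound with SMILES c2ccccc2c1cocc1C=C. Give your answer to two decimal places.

170.21

Molecular formula: C12H10O.
M = 12×12.011 + 10×1.008 + 1×15.999 = 170.21 g/mol.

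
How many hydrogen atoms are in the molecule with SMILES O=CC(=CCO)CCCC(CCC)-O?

Hydrogens are implicit in SMILES; fill each atom to its normal valence:
  6 × C: 2 H each → 12
  3 × C: 1 H each → 3
  2 × O: 1 H each → 2
  1 × C: 3 H
  1 × C: no H
  1 × O: no H
  Total hydrogens = 20.

20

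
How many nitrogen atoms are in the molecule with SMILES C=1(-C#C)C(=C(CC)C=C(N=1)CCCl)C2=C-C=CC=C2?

The symbol for nitrogen appears 1 time in the SMILES.

1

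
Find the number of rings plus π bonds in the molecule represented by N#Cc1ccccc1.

6

Molecular formula from the SMILES: C7H5N.
DoU = (2C + 2 + N − H − X)/2 = (2·7 + 2 + 1 − 5 − 0)/2 = 12/2 = 6.
(Structurally: 1 ring(s) + 5 π bond(s) = 6.)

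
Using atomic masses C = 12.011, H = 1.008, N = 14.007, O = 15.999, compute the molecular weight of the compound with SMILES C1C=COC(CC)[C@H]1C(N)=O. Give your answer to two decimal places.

155.20

Molecular formula: C8H13NO2.
M = 8×12.011 + 13×1.008 + 1×14.007 + 2×15.999 = 155.20 g/mol.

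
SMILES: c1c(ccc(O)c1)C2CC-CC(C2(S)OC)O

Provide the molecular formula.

C13H18O3S

Heavy atoms from the SMILES: 13 C, 3 O, 1 S.
Implicit hydrogens by atom environment:
  4 × C (aromatic): 1 H each → 4
  3 × C: 2 H each → 6
  2 × C: 1 H each → 2
  2 × C (aromatic): no H
  2 × O: 1 H each → 2
  1 × C: 3 H
  1 × C: no H
  1 × O: no H
  1 × S: 1 H
  Total hydrogens = 18.
Molecular formula: C13H18O3S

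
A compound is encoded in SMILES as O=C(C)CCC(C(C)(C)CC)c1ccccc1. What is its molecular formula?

C16H24O

Heavy atoms from the SMILES: 16 C, 1 O.
Implicit hydrogens by atom environment:
  5 × C (aromatic): 1 H each → 5
  4 × C: 3 H each → 12
  3 × C: 2 H each → 6
  2 × C: no H
  1 × C: 1 H
  1 × C (aromatic): no H
  1 × O: no H
  Total hydrogens = 24.
Molecular formula: C16H24O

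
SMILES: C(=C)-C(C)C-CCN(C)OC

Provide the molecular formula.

Heavy atoms from the SMILES: 9 C, 1 N, 1 O.
Implicit hydrogens by atom environment:
  4 × C: 2 H each → 8
  3 × C: 3 H each → 9
  2 × C: 1 H each → 2
  1 × N: no H
  1 × O: no H
  Total hydrogens = 19.
Molecular formula: C9H19NO

C9H19NO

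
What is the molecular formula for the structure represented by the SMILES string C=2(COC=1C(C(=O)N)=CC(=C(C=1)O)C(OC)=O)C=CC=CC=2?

Heavy atoms from the SMILES: 16 C, 1 N, 5 O.
Implicit hydrogens by atom environment:
  7 × C (aromatic): 1 H each → 7
  5 × C (aromatic): no H
  4 × O: no H
  2 × C: no H
  1 × C: 3 H
  1 × C: 2 H
  1 × N: 2 H
  1 × O: 1 H
  Total hydrogens = 15.
Molecular formula: C16H15NO5

C16H15NO5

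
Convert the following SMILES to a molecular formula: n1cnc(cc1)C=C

C6H6N2

Heavy atoms from the SMILES: 6 C, 2 N.
Implicit hydrogens by atom environment:
  3 × C (aromatic): 1 H each → 3
  2 × N (aromatic): no H
  1 × C: 2 H
  1 × C: 1 H
  1 × C (aromatic): no H
  Total hydrogens = 6.
Molecular formula: C6H6N2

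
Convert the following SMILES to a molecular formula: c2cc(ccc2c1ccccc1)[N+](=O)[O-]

Heavy atoms from the SMILES: 12 C, 1 N, 2 O.
Implicit hydrogens by atom environment:
  9 × C (aromatic): 1 H each → 9
  3 × C (aromatic): no H
  1 × N (charge +1): no H
  1 × O: no H
  1 × O (charge -1): no H
  Total hydrogens = 9.
Molecular formula: C12H9NO2

C12H9NO2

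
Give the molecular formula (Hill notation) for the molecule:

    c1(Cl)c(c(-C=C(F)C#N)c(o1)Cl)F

Heavy atoms from the SMILES: 7 C, 2 Cl, 2 F, 1 N, 1 O.
Implicit hydrogens by atom environment:
  4 × C (aromatic): no H
  2 × C: no H
  2 × Cl: no H
  2 × F: no H
  1 × C: 1 H
  1 × N: no H
  1 × O (aromatic): no H
  Total hydrogens = 1.
Molecular formula: C7HCl2F2NO

C7HCl2F2NO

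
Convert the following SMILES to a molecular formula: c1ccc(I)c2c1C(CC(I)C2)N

C10H11I2N

Heavy atoms from the SMILES: 10 C, 2 I, 1 N.
Implicit hydrogens by atom environment:
  3 × C (aromatic): 1 H each → 3
  3 × C (aromatic): no H
  2 × C: 2 H each → 4
  2 × C: 1 H each → 2
  2 × I: no H
  1 × N: 2 H
  Total hydrogens = 11.
Molecular formula: C10H11I2N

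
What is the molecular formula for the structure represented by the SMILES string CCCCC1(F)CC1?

Heavy atoms from the SMILES: 7 C, 1 F.
Implicit hydrogens by atom environment:
  5 × C: 2 H each → 10
  1 × C: 3 H
  1 × C: no H
  1 × F: no H
  Total hydrogens = 13.
Molecular formula: C7H13F

C7H13F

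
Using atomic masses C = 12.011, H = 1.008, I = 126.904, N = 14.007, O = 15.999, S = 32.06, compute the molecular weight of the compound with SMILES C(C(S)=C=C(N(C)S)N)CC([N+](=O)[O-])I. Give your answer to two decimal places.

Molecular formula: C7H12IN3O2S2.
M = 7×12.011 + 12×1.008 + 1×126.904 + 3×14.007 + 2×15.999 + 2×32.06 = 361.22 g/mol.

361.22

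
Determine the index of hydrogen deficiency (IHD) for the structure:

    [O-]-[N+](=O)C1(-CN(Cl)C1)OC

2

Molecular formula from the SMILES: C4H7ClN2O3.
DoU = (2C + 2 + N − H − X)/2 = (2·4 + 2 + 2 − 7 − 1)/2 = 4/2 = 2.
(Structurally: 1 ring(s) + 1 π bond(s) = 2.)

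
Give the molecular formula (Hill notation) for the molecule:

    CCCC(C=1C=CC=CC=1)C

Heavy atoms from the SMILES: 11 C.
Implicit hydrogens by atom environment:
  5 × C (aromatic): 1 H each → 5
  2 × C: 3 H each → 6
  2 × C: 2 H each → 4
  1 × C: 1 H
  1 × C (aromatic): no H
  Total hydrogens = 16.
Molecular formula: C11H16

C11H16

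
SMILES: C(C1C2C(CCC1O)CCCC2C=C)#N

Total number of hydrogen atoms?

19

Hydrogens are implicit in SMILES; fill each atom to its normal valence:
  6 × C: 2 H each → 12
  6 × C: 1 H each → 6
  1 × C: no H
  1 × N: no H
  1 × O: 1 H
  Total hydrogens = 19.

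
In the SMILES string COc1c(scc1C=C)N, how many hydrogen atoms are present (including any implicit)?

9

Hydrogens are implicit in SMILES; fill each atom to its normal valence:
  3 × C (aromatic): no H
  1 × C: 3 H
  1 × C: 2 H
  1 × C (aromatic): 1 H
  1 × C: 1 H
  1 × N: 2 H
  1 × O: no H
  1 × S (aromatic): no H
  Total hydrogens = 9.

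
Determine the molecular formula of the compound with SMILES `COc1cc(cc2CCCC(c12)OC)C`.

C13H18O2

Heavy atoms from the SMILES: 13 C, 2 O.
Implicit hydrogens by atom environment:
  4 × C (aromatic): no H
  3 × C: 3 H each → 9
  3 × C: 2 H each → 6
  2 × C (aromatic): 1 H each → 2
  2 × O: no H
  1 × C: 1 H
  Total hydrogens = 18.
Molecular formula: C13H18O2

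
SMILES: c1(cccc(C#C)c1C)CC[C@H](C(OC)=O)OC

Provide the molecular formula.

Heavy atoms from the SMILES: 15 C, 3 O.
Implicit hydrogens by atom environment:
  3 × C: 3 H each → 9
  3 × C (aromatic): 1 H each → 3
  3 × C (aromatic): no H
  3 × O: no H
  2 × C: 2 H each → 4
  2 × C: 1 H each → 2
  2 × C: no H
  Total hydrogens = 18.
Molecular formula: C15H18O3

C15H18O3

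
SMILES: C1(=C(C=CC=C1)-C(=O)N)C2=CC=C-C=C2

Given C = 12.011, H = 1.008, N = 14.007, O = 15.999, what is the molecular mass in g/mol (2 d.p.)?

Molecular formula: C13H11NO.
M = 13×12.011 + 11×1.008 + 1×14.007 + 1×15.999 = 197.24 g/mol.

197.24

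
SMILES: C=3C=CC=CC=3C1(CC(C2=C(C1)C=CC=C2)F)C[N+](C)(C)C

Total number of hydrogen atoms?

25

Hydrogens are implicit in SMILES; fill each atom to its normal valence:
  9 × C (aromatic): 1 H each → 9
  3 × C: 3 H each → 9
  3 × C: 2 H each → 6
  3 × C (aromatic): no H
  1 × C: 1 H
  1 × C: no H
  1 × F: no H
  1 × N (charge +1): no H
  Total hydrogens = 25.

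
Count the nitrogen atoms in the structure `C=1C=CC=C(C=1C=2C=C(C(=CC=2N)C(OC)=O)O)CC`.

The symbol for nitrogen appears 1 time in the SMILES.

1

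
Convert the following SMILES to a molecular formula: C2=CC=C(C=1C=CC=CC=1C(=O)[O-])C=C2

C13H9O2-

Heavy atoms from the SMILES: 13 C, 2 O.
Implicit hydrogens by atom environment:
  9 × C (aromatic): 1 H each → 9
  3 × C (aromatic): no H
  1 × C: no H
  1 × O: no H
  1 × O (charge -1): no H
  Total hydrogens = 9.
Net charge -1.
Molecular formula: C13H9O2-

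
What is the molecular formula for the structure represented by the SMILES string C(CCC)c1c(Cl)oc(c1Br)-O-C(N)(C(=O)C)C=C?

Heavy atoms from the SMILES: 1 Br, 13 C, 1 Cl, 1 N, 3 O.
Implicit hydrogens by atom environment:
  4 × C: 2 H each → 8
  4 × C (aromatic): no H
  2 × C: 3 H each → 6
  2 × C: no H
  2 × O: no H
  1 × Br: no H
  1 × C: 1 H
  1 × Cl: no H
  1 × N: 2 H
  1 × O (aromatic): no H
  Total hydrogens = 17.
Molecular formula: C13H17BrClNO3

C13H17BrClNO3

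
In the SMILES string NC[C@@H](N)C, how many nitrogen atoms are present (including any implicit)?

2

The symbol for nitrogen appears 2 times in the SMILES.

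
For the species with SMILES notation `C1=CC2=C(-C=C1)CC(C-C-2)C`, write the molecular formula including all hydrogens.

C11H14

Heavy atoms from the SMILES: 11 C.
Implicit hydrogens by atom environment:
  4 × C (aromatic): 1 H each → 4
  3 × C: 2 H each → 6
  2 × C (aromatic): no H
  1 × C: 3 H
  1 × C: 1 H
  Total hydrogens = 14.
Molecular formula: C11H14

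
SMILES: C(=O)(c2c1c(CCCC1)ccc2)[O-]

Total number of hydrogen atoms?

11

Hydrogens are implicit in SMILES; fill each atom to its normal valence:
  4 × C: 2 H each → 8
  3 × C (aromatic): 1 H each → 3
  3 × C (aromatic): no H
  1 × C: no H
  1 × O: no H
  1 × O (charge -1): no H
  Total hydrogens = 11.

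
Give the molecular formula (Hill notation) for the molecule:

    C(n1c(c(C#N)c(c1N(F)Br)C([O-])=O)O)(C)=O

C8H4BrFN3O4-

Heavy atoms from the SMILES: 1 Br, 8 C, 1 F, 3 N, 4 O.
Implicit hydrogens by atom environment:
  4 × C (aromatic): no H
  3 × C: no H
  2 × N: no H
  2 × O: no H
  1 × Br: no H
  1 × C: 3 H
  1 × F: no H
  1 × N (aromatic): no H
  1 × O: 1 H
  1 × O (charge -1): no H
  Total hydrogens = 4.
Net charge -1.
Molecular formula: C8H4BrFN3O4-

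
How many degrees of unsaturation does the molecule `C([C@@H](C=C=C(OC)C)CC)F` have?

2

Molecular formula from the SMILES: C9H15FO.
DoU = (2C + 2 + N − H − X)/2 = (2·9 + 2 + 0 − 15 − 1)/2 = 4/2 = 2.
(Structurally: 0 ring(s) + 2 π bond(s) = 2.)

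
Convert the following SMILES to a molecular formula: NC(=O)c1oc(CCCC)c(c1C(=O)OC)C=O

Heavy atoms from the SMILES: 12 C, 1 N, 5 O.
Implicit hydrogens by atom environment:
  4 × C (aromatic): no H
  4 × O: no H
  3 × C: 2 H each → 6
  2 × C: 3 H each → 6
  2 × C: no H
  1 × C: 1 H
  1 × N: 2 H
  1 × O (aromatic): no H
  Total hydrogens = 15.
Molecular formula: C12H15NO5

C12H15NO5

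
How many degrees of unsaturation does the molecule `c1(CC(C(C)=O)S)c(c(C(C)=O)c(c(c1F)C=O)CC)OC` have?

7

Molecular formula from the SMILES: C16H19FO4S.
DoU = (2C + 2 + N − H − X)/2 = (2·16 + 2 + 0 − 19 − 1)/2 = 14/2 = 7.
(Structurally: 1 ring(s) + 6 π bond(s) = 7.)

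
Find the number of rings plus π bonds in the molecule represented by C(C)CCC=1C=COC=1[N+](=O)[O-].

Molecular formula from the SMILES: C8H11NO3.
DoU = (2C + 2 + N − H − X)/2 = (2·8 + 2 + 1 − 11 − 0)/2 = 8/2 = 4.
(Structurally: 1 ring(s) + 3 π bond(s) = 4.)

4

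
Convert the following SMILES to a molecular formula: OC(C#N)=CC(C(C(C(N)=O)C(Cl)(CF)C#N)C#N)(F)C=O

Heavy atoms from the SMILES: 12 C, 1 Cl, 2 F, 4 N, 3 O.
Implicit hydrogens by atom environment:
  7 × C: no H
  4 × C: 1 H each → 4
  3 × N: no H
  2 × F: no H
  2 × O: no H
  1 × C: 2 H
  1 × Cl: no H
  1 × N: 2 H
  1 × O: 1 H
  Total hydrogens = 9.
Molecular formula: C12H9ClF2N4O3

C12H9ClF2N4O3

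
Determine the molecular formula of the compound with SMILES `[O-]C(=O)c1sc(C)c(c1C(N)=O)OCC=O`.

Heavy atoms from the SMILES: 9 C, 1 N, 5 O, 1 S.
Implicit hydrogens by atom environment:
  4 × C (aromatic): no H
  4 × O: no H
  2 × C: no H
  1 × C: 3 H
  1 × C: 2 H
  1 × C: 1 H
  1 × N: 2 H
  1 × O (charge -1): no H
  1 × S (aromatic): no H
  Total hydrogens = 8.
Net charge -1.
Molecular formula: C9H8NO5S-

C9H8NO5S-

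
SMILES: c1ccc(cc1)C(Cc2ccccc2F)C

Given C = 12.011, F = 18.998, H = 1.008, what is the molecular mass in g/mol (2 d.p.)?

Molecular formula: C15H15F.
M = 15×12.011 + 1×18.998 + 15×1.008 = 214.28 g/mol.

214.28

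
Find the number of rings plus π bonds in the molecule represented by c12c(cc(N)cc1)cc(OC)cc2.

Molecular formula from the SMILES: C11H11NO.
DoU = (2C + 2 + N − H − X)/2 = (2·11 + 2 + 1 − 11 − 0)/2 = 14/2 = 7.
(Structurally: 2 ring(s) + 5 π bond(s) = 7.)

7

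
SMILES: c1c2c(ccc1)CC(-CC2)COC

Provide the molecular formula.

Heavy atoms from the SMILES: 12 C, 1 O.
Implicit hydrogens by atom environment:
  4 × C: 2 H each → 8
  4 × C (aromatic): 1 H each → 4
  2 × C (aromatic): no H
  1 × C: 3 H
  1 × C: 1 H
  1 × O: no H
  Total hydrogens = 16.
Molecular formula: C12H16O

C12H16O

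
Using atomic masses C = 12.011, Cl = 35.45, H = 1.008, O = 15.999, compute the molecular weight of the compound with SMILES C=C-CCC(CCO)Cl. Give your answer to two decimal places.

Molecular formula: C7H13ClO.
M = 7×12.011 + 1×35.45 + 13×1.008 + 1×15.999 = 148.63 g/mol.

148.63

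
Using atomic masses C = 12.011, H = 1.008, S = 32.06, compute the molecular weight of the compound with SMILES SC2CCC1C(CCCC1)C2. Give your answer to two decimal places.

Molecular formula: C10H18S.
M = 10×12.011 + 18×1.008 + 1×32.06 = 170.31 g/mol.

170.31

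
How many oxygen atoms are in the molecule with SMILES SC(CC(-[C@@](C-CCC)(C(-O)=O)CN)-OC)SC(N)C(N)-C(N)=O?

4

The symbol for oxygen appears 4 times in the SMILES.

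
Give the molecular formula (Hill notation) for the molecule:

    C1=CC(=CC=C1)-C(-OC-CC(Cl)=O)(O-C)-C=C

Heavy atoms from the SMILES: 13 C, 1 Cl, 3 O.
Implicit hydrogens by atom environment:
  5 × C (aromatic): 1 H each → 5
  3 × C: 2 H each → 6
  3 × O: no H
  2 × C: no H
  1 × C: 3 H
  1 × C: 1 H
  1 × C (aromatic): no H
  1 × Cl: no H
  Total hydrogens = 15.
Molecular formula: C13H15ClO3

C13H15ClO3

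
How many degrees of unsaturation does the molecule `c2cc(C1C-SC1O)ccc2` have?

5

Molecular formula from the SMILES: C9H10OS.
DoU = (2C + 2 + N − H − X)/2 = (2·9 + 2 + 0 − 10 − 0)/2 = 10/2 = 5.
(Structurally: 2 ring(s) + 3 π bond(s) = 5.)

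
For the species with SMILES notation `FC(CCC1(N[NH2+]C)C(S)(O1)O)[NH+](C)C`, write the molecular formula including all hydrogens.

Heavy atoms from the SMILES: 8 C, 1 F, 3 N, 2 O, 1 S.
Implicit hydrogens by atom environment:
  3 × C: 3 H each → 9
  2 × C: 2 H each → 4
  2 × C: no H
  1 × C: 1 H
  1 × F: no H
  1 × N (charge +1): 2 H
  1 × N: 1 H
  1 × N (charge +1): 1 H
  1 × O: 1 H
  1 × O: no H
  1 × S: 1 H
  Total hydrogens = 20.
Net charge +2.
Molecular formula: [C8H20FN3O2S]2+

[C8H20FN3O2S]2+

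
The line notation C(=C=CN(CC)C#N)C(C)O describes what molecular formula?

Heavy atoms from the SMILES: 8 C, 2 N, 1 O.
Implicit hydrogens by atom environment:
  3 × C: 1 H each → 3
  2 × C: 3 H each → 6
  2 × C: no H
  2 × N: no H
  1 × C: 2 H
  1 × O: 1 H
  Total hydrogens = 12.
Molecular formula: C8H12N2O

C8H12N2O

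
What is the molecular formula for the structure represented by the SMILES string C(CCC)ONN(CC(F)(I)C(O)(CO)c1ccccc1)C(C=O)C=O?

Heavy atoms from the SMILES: 17 C, 1 F, 1 I, 2 N, 5 O.
Implicit hydrogens by atom environment:
  5 × C: 2 H each → 10
  5 × C (aromatic): 1 H each → 5
  3 × C: 1 H each → 3
  3 × O: no H
  2 × C: no H
  2 × O: 1 H each → 2
  1 × C: 3 H
  1 × C (aromatic): no H
  1 × F: no H
  1 × I: no H
  1 × N: 1 H
  1 × N: no H
  Total hydrogens = 24.
Molecular formula: C17H24FIN2O5

C17H24FIN2O5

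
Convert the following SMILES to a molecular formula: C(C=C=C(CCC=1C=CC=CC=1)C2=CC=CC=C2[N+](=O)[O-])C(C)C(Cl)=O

C21H20ClNO3

Heavy atoms from the SMILES: 21 C, 1 Cl, 1 N, 3 O.
Implicit hydrogens by atom environment:
  9 × C (aromatic): 1 H each → 9
  3 × C: 2 H each → 6
  3 × C: no H
  3 × C (aromatic): no H
  2 × C: 1 H each → 2
  2 × O: no H
  1 × C: 3 H
  1 × Cl: no H
  1 × N (charge +1): no H
  1 × O (charge -1): no H
  Total hydrogens = 20.
Molecular formula: C21H20ClNO3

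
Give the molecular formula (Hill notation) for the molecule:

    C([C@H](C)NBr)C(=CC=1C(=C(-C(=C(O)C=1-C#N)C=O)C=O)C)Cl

C15H14BrClN2O3

Heavy atoms from the SMILES: 1 Br, 15 C, 1 Cl, 2 N, 3 O.
Implicit hydrogens by atom environment:
  6 × C (aromatic): no H
  4 × C: 1 H each → 4
  2 × C: 3 H each → 6
  2 × C: no H
  2 × O: no H
  1 × Br: no H
  1 × C: 2 H
  1 × Cl: no H
  1 × N: 1 H
  1 × N: no H
  1 × O: 1 H
  Total hydrogens = 14.
Molecular formula: C15H14BrClN2O3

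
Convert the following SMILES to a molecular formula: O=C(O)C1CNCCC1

C6H11NO2

Heavy atoms from the SMILES: 6 C, 1 N, 2 O.
Implicit hydrogens by atom environment:
  4 × C: 2 H each → 8
  1 × C: 1 H
  1 × C: no H
  1 × N: 1 H
  1 × O: 1 H
  1 × O: no H
  Total hydrogens = 11.
Molecular formula: C6H11NO2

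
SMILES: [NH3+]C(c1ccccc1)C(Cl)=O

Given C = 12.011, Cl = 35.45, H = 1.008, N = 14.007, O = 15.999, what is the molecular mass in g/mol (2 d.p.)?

Molecular formula: C8H9ClNO+.
M = 8×12.011 + 1×35.45 + 9×1.008 + 1×14.007 + 1×15.999 = 170.62 g/mol.

170.62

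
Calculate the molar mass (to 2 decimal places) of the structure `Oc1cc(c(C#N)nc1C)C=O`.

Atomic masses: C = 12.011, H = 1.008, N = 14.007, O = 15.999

Molecular formula: C8H6N2O2.
M = 8×12.011 + 6×1.008 + 2×14.007 + 2×15.999 = 162.15 g/mol.

162.15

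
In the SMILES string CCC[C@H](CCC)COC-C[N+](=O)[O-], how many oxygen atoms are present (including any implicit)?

3

The symbol for oxygen appears 3 times in the SMILES.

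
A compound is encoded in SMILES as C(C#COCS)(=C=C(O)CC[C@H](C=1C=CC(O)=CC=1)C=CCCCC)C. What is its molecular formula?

Heavy atoms from the SMILES: 22 C, 3 O, 1 S.
Implicit hydrogens by atom environment:
  6 × C: 2 H each → 12
  5 × C: no H
  4 × C (aromatic): 1 H each → 4
  3 × C: 1 H each → 3
  2 × C: 3 H each → 6
  2 × C (aromatic): no H
  2 × O: 1 H each → 2
  1 × O: no H
  1 × S: 1 H
  Total hydrogens = 28.
Molecular formula: C22H28O3S

C22H28O3S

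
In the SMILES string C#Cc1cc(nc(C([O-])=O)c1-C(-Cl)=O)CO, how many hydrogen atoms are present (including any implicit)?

5

Hydrogens are implicit in SMILES; fill each atom to its normal valence:
  4 × C (aromatic): no H
  3 × C: no H
  2 × O: no H
  1 × C: 2 H
  1 × C (aromatic): 1 H
  1 × C: 1 H
  1 × Cl: no H
  1 × N (aromatic): no H
  1 × O: 1 H
  1 × O (charge -1): no H
  Total hydrogens = 5.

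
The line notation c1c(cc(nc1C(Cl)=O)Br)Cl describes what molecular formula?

C6H2BrCl2NO

Heavy atoms from the SMILES: 1 Br, 6 C, 2 Cl, 1 N, 1 O.
Implicit hydrogens by atom environment:
  3 × C (aromatic): no H
  2 × C (aromatic): 1 H each → 2
  2 × Cl: no H
  1 × Br: no H
  1 × C: no H
  1 × N (aromatic): no H
  1 × O: no H
  Total hydrogens = 2.
Molecular formula: C6H2BrCl2NO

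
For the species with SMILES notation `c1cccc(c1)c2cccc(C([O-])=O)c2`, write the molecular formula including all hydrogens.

Heavy atoms from the SMILES: 13 C, 2 O.
Implicit hydrogens by atom environment:
  9 × C (aromatic): 1 H each → 9
  3 × C (aromatic): no H
  1 × C: no H
  1 × O: no H
  1 × O (charge -1): no H
  Total hydrogens = 9.
Net charge -1.
Molecular formula: C13H9O2-

C13H9O2-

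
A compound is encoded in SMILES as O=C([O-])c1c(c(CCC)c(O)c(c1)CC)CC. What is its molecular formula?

C14H19O3-

Heavy atoms from the SMILES: 14 C, 3 O.
Implicit hydrogens by atom environment:
  5 × C (aromatic): no H
  4 × C: 2 H each → 8
  3 × C: 3 H each → 9
  1 × C (aromatic): 1 H
  1 × C: no H
  1 × O: 1 H
  1 × O: no H
  1 × O (charge -1): no H
  Total hydrogens = 19.
Net charge -1.
Molecular formula: C14H19O3-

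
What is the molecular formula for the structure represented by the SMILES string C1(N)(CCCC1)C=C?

Heavy atoms from the SMILES: 7 C, 1 N.
Implicit hydrogens by atom environment:
  5 × C: 2 H each → 10
  1 × C: 1 H
  1 × C: no H
  1 × N: 2 H
  Total hydrogens = 13.
Molecular formula: C7H13N

C7H13N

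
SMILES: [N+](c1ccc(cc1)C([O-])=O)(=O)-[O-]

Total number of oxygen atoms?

4

The symbol for oxygen appears 4 times in the SMILES.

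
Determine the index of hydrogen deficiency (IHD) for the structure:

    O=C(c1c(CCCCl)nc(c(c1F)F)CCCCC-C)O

Molecular formula from the SMILES: C15H20ClF2NO2.
DoU = (2C + 2 + N − H − X)/2 = (2·15 + 2 + 1 − 20 − 3)/2 = 10/2 = 5.
(Structurally: 1 ring(s) + 4 π bond(s) = 5.)

5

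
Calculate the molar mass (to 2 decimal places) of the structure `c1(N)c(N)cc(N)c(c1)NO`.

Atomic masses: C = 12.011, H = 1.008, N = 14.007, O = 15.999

Molecular formula: C6H10N4O.
M = 6×12.011 + 10×1.008 + 4×14.007 + 1×15.999 = 154.17 g/mol.

154.17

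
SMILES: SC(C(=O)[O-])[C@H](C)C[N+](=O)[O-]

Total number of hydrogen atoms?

8

Hydrogens are implicit in SMILES; fill each atom to its normal valence:
  2 × C: 1 H each → 2
  2 × O: no H
  2 × O (charge -1): no H
  1 × C: 3 H
  1 × C: 2 H
  1 × C: no H
  1 × N (charge +1): no H
  1 × S: 1 H
  Total hydrogens = 8.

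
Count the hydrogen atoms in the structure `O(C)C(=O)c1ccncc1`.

7

Hydrogens are implicit in SMILES; fill each atom to its normal valence:
  4 × C (aromatic): 1 H each → 4
  2 × O: no H
  1 × C: 3 H
  1 × C (aromatic): no H
  1 × C: no H
  1 × N (aromatic): no H
  Total hydrogens = 7.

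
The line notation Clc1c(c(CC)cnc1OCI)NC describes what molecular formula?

Heavy atoms from the SMILES: 9 C, 1 Cl, 1 I, 2 N, 1 O.
Implicit hydrogens by atom environment:
  4 × C (aromatic): no H
  2 × C: 3 H each → 6
  2 × C: 2 H each → 4
  1 × C (aromatic): 1 H
  1 × Cl: no H
  1 × I: no H
  1 × N: 1 H
  1 × N (aromatic): no H
  1 × O: no H
  Total hydrogens = 12.
Molecular formula: C9H12ClIN2O

C9H12ClIN2O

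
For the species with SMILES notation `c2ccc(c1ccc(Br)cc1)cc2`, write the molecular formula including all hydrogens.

Heavy atoms from the SMILES: 1 Br, 12 C.
Implicit hydrogens by atom environment:
  9 × C (aromatic): 1 H each → 9
  3 × C (aromatic): no H
  1 × Br: no H
  Total hydrogens = 9.
Molecular formula: C12H9Br

C12H9Br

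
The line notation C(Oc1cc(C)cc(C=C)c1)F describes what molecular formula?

C10H11FO

Heavy atoms from the SMILES: 10 C, 1 F, 1 O.
Implicit hydrogens by atom environment:
  3 × C (aromatic): 1 H each → 3
  3 × C (aromatic): no H
  2 × C: 2 H each → 4
  1 × C: 3 H
  1 × C: 1 H
  1 × F: no H
  1 × O: no H
  Total hydrogens = 11.
Molecular formula: C10H11FO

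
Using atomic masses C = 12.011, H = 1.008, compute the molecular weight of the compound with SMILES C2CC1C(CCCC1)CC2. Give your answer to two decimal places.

Molecular formula: C10H18.
M = 10×12.011 + 18×1.008 = 138.25 g/mol.

138.25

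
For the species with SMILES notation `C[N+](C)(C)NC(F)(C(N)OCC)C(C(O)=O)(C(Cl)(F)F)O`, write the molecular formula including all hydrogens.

C10H20ClF3N3O4+

Heavy atoms from the SMILES: 10 C, 1 Cl, 3 F, 3 N, 4 O.
Implicit hydrogens by atom environment:
  4 × C: 3 H each → 12
  4 × C: no H
  3 × F: no H
  2 × O: 1 H each → 2
  2 × O: no H
  1 × C: 2 H
  1 × C: 1 H
  1 × Cl: no H
  1 × N: 2 H
  1 × N: 1 H
  1 × N (charge +1): no H
  Total hydrogens = 20.
Net charge +1.
Molecular formula: C10H20ClF3N3O4+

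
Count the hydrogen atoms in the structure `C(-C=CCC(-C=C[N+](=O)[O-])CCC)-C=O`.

17

Hydrogens are implicit in SMILES; fill each atom to its normal valence:
  6 × C: 1 H each → 6
  4 × C: 2 H each → 8
  2 × O: no H
  1 × C: 3 H
  1 × N (charge +1): no H
  1 × O (charge -1): no H
  Total hydrogens = 17.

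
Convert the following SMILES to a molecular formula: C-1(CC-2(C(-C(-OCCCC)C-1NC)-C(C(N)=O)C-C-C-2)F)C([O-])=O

Heavy atoms from the SMILES: 17 C, 1 F, 2 N, 4 O.
Implicit hydrogens by atom environment:
  7 × C: 2 H each → 14
  5 × C: 1 H each → 5
  3 × C: no H
  3 × O: no H
  2 × C: 3 H each → 6
  1 × F: no H
  1 × N: 2 H
  1 × N: 1 H
  1 × O (charge -1): no H
  Total hydrogens = 28.
Net charge -1.
Molecular formula: C17H28FN2O4-

C17H28FN2O4-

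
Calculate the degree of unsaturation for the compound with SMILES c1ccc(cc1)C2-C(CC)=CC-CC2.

Molecular formula from the SMILES: C14H18.
DoU = (2C + 2 + N − H − X)/2 = (2·14 + 2 + 0 − 18 − 0)/2 = 12/2 = 6.
(Structurally: 2 ring(s) + 4 π bond(s) = 6.)

6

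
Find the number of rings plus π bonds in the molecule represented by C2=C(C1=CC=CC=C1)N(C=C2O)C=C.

8

Molecular formula from the SMILES: C12H11NO.
DoU = (2C + 2 + N − H − X)/2 = (2·12 + 2 + 1 − 11 − 0)/2 = 16/2 = 8.
(Structurally: 2 ring(s) + 6 π bond(s) = 8.)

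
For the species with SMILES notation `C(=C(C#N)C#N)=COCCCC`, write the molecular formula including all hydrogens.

C9H10N2O

Heavy atoms from the SMILES: 9 C, 2 N, 1 O.
Implicit hydrogens by atom environment:
  4 × C: no H
  3 × C: 2 H each → 6
  2 × N: no H
  1 × C: 3 H
  1 × C: 1 H
  1 × O: no H
  Total hydrogens = 10.
Molecular formula: C9H10N2O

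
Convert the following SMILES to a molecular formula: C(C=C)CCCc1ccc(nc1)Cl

Heavy atoms from the SMILES: 11 C, 1 Cl, 1 N.
Implicit hydrogens by atom environment:
  5 × C: 2 H each → 10
  3 × C (aromatic): 1 H each → 3
  2 × C (aromatic): no H
  1 × C: 1 H
  1 × Cl: no H
  1 × N (aromatic): no H
  Total hydrogens = 14.
Molecular formula: C11H14ClN

C11H14ClN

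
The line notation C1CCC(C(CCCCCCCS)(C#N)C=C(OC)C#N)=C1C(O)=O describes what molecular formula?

C19H26N2O3S

Heavy atoms from the SMILES: 19 C, 2 N, 3 O, 1 S.
Implicit hydrogens by atom environment:
  10 × C: 2 H each → 20
  7 × C: no H
  2 × N: no H
  2 × O: no H
  1 × C: 3 H
  1 × C: 1 H
  1 × O: 1 H
  1 × S: 1 H
  Total hydrogens = 26.
Molecular formula: C19H26N2O3S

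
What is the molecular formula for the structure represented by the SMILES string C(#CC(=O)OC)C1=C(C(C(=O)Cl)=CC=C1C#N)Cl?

Heavy atoms from the SMILES: 12 C, 2 Cl, 1 N, 3 O.
Implicit hydrogens by atom environment:
  5 × C: no H
  4 × C (aromatic): no H
  3 × O: no H
  2 × C (aromatic): 1 H each → 2
  2 × Cl: no H
  1 × C: 3 H
  1 × N: no H
  Total hydrogens = 5.
Molecular formula: C12H5Cl2NO3

C12H5Cl2NO3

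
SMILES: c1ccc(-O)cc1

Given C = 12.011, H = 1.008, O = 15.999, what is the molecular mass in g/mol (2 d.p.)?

94.11

Molecular formula: C6H6O.
M = 6×12.011 + 6×1.008 + 1×15.999 = 94.11 g/mol.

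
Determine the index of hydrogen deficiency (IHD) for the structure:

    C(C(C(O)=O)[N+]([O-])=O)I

Molecular formula from the SMILES: C3H4INO4.
DoU = (2C + 2 + N − H − X)/2 = (2·3 + 2 + 1 − 4 − 1)/2 = 4/2 = 2.
(Structurally: 0 ring(s) + 2 π bond(s) = 2.)

2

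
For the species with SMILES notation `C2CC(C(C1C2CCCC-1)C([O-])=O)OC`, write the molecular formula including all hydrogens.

C12H19O3-

Heavy atoms from the SMILES: 12 C, 3 O.
Implicit hydrogens by atom environment:
  6 × C: 2 H each → 12
  4 × C: 1 H each → 4
  2 × O: no H
  1 × C: 3 H
  1 × C: no H
  1 × O (charge -1): no H
  Total hydrogens = 19.
Net charge -1.
Molecular formula: C12H19O3-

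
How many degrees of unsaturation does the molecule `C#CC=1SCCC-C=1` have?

Molecular formula from the SMILES: C7H8S.
DoU = (2C + 2 + N − H − X)/2 = (2·7 + 2 + 0 − 8 − 0)/2 = 8/2 = 4.
(Structurally: 1 ring(s) + 3 π bond(s) = 4.)

4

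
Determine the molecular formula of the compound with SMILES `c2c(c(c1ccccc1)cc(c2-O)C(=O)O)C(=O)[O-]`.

Heavy atoms from the SMILES: 14 C, 5 O.
Implicit hydrogens by atom environment:
  7 × C (aromatic): 1 H each → 7
  5 × C (aromatic): no H
  2 × C: no H
  2 × O: 1 H each → 2
  2 × O: no H
  1 × O (charge -1): no H
  Total hydrogens = 9.
Net charge -1.
Molecular formula: C14H9O5-

C14H9O5-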